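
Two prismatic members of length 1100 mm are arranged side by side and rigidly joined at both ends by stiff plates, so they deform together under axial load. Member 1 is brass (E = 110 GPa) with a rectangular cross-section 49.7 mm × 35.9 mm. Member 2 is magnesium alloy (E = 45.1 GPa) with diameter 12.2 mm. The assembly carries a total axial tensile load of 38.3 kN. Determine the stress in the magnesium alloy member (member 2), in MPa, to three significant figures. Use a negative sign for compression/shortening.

A_1 = 1784 mm².
A_2 = 116.9 mm².
Equal strain + equilibrium ⇒ each member carries load in proportion to AE: A₁E₁ = 196300000 N, A₂E₂ = 5272000 N, ΣAE = 201500000 N.
σ₂ = P·E₂/ΣAE = 38300·45100/201500000 = 8.571 MPa.

8.57 MPa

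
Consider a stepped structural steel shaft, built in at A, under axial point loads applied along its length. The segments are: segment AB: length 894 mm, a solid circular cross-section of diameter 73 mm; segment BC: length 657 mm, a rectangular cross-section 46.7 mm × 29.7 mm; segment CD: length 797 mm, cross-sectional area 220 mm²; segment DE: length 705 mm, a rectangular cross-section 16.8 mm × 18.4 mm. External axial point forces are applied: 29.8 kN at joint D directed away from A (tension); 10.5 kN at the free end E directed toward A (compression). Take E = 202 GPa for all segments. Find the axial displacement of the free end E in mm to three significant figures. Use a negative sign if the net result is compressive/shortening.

0.293 mm

Internal axial forces (sectioning from the free end, tension +): N_DE = -10.5 kN, N_CD = 19.3 kN, N_BC = 19.3 kN, N_AB = 19.3 kN.
A_AB = 4185 mm².
A_BC = 1387 mm².
A_DE = 309.1 mm².
δ_AB = 19300·894/(4185·202000) = 0.02041 mm
δ_BC = 19300·657/(1387·202000) = 0.04526 mm
δ_CD = 19300·797/(220·202000) = 0.3461 mm
δ_DE = -10500·705/(309.1·202000) = -0.1185 mm
δ = Σδ_i = 0.2932 mm.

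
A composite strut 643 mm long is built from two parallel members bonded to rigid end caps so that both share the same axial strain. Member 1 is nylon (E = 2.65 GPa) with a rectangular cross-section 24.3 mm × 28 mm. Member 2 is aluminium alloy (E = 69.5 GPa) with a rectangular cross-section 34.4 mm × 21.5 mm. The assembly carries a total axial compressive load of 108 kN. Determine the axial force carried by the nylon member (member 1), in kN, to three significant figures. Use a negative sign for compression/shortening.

-3.66 kN

A_1 = 680.4 mm².
A_2 = 739.6 mm².
Equal strain + equilibrium ⇒ each member carries load in proportion to AE: A₁E₁ = 1803000 N, A₂E₂ = 51400000 N, ΣAE = 53210000 N.
F₁ = P·A₁E₁/ΣAE = -108000·1803000/53210000 = -3660 N.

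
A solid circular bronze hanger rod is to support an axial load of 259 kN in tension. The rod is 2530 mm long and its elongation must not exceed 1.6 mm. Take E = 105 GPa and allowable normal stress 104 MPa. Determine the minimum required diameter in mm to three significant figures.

Required area A ≥ P/σ_allow = 259000/104 = 2490 mm².
For a solid circular section, d ≥ √(4A/π) = 56.31 mm.
Elongation limit: A ≥ PL/(Eδ_allow) = 259000·2530/(105000·1.6) = 3900 mm² ⇒ d ≥ 70.47 mm.
The elongation limit governs.

70.5 mm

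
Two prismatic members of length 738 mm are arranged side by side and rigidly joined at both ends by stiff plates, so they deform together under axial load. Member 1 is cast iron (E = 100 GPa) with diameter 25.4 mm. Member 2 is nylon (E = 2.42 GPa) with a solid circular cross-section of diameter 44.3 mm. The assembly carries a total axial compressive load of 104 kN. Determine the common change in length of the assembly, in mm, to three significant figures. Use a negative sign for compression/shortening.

-1.41 mm

A_1 = 506.7 mm².
A_2 = 1541 mm².
Equal strain + equilibrium ⇒ each member carries load in proportion to AE: A₁E₁ = 50670000 N, A₂E₂ = 3730000 N, ΣAE = 54400000 N.
δ = PL/ΣAE = -104000·738/54400000 = -1.411 mm.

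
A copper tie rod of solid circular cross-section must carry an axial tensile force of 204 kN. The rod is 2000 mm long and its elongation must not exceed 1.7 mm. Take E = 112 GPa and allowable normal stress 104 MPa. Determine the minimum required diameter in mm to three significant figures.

Required area A ≥ P/σ_allow = 204000/104 = 1962 mm².
For a solid circular section, d ≥ √(4A/π) = 49.98 mm.
Elongation limit: A ≥ PL/(Eδ_allow) = 204000·2000/(112000·1.7) = 2143 mm² ⇒ d ≥ 52.23 mm.
The elongation limit governs.

52.2 mm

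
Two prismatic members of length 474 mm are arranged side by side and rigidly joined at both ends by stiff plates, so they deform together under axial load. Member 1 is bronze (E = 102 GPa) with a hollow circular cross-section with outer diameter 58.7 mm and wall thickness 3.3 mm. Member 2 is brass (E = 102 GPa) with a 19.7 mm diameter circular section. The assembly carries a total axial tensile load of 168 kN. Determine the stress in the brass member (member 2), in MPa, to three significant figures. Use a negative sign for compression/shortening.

191 MPa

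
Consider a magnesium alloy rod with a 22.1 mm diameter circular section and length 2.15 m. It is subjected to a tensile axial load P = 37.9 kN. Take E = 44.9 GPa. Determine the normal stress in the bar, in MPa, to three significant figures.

98.8 MPa

A = 383.6 mm².
σ = N/A = 37900/383.6 = 98.8 MPa.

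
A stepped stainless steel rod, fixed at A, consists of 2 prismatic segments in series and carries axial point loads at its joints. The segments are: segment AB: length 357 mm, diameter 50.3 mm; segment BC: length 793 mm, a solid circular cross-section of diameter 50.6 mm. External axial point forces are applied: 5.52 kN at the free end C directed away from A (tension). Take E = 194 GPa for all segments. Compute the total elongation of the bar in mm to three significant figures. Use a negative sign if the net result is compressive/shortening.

0.0163 mm

Internal axial forces (sectioning from the free end, tension +): N_BC = 5.52 kN, N_AB = 5.52 kN.
A_AB = 1987 mm².
A_BC = 2011 mm².
δ_AB = 5520·357/(1987·194000) = 0.005112 mm
δ_BC = 5520·793/(2011·194000) = 0.01122 mm
δ = Σδ_i = 0.01633 mm.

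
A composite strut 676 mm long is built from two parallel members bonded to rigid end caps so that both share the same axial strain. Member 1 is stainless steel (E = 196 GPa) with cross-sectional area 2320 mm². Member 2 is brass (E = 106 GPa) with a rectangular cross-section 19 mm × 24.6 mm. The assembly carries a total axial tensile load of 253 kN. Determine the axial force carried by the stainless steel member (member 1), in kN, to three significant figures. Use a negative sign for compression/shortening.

A_2 = 467.4 mm².
Equal strain + equilibrium ⇒ each member carries load in proportion to AE: A₁E₁ = 454700000 N, A₂E₂ = 49540000 N, ΣAE = 504300000 N.
F₁ = P·A₁E₁/ΣAE = 253000·454700000/504300000 = 228100 N.

228 kN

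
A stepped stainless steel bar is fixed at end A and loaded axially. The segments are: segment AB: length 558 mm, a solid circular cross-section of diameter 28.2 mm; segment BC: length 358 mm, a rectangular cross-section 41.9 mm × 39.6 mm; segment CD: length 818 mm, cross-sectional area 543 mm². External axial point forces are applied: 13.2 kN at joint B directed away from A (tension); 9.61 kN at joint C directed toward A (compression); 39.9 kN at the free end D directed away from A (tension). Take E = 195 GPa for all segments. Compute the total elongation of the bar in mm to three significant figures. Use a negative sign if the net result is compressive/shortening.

0.541 mm

Internal axial forces (sectioning from the free end, tension +): N_CD = 39.9 kN, N_BC = 30.29 kN, N_AB = 43.49 kN.
A_AB = 624.6 mm².
A_BC = 1659 mm².
δ_AB = 43490·558/(624.6·195000) = 0.1993 mm
δ_BC = 30290·358/(1659·195000) = 0.03351 mm
δ_CD = 39900·818/(543·195000) = 0.3082 mm
δ = Σδ_i = 0.541 mm.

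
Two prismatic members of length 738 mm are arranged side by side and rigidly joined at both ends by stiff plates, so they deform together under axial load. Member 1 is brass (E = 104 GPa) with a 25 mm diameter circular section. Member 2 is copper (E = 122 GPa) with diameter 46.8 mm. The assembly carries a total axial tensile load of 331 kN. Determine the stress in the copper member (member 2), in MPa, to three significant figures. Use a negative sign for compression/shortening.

155 MPa

A_1 = 490.9 mm².
A_2 = 1720 mm².
Equal strain + equilibrium ⇒ each member carries load in proportion to AE: A₁E₁ = 51050000 N, A₂E₂ = 209900000 N, ΣAE = 260900000 N.
σ₂ = P·E₂/ΣAE = 331000·122000/260900000 = 154.8 MPa.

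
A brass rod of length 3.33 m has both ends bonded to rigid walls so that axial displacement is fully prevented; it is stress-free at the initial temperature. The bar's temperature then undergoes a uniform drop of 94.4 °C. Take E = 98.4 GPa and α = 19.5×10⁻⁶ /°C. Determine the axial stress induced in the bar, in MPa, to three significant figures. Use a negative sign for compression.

Free thermal expansion αLΔT = 19.5e-6 · 3330 · -94.4 = -6.13 mm.
The walls impose strain ε = −(-6.13)/3330 = 1.8408e-03; σ = Eε = 98400 · 1.8408e-03 = 181.1 MPa.

181 MPa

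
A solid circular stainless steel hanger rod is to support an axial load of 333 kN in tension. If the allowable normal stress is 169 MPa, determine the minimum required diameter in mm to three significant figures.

Required area A ≥ P/σ_allow = 333000/169 = 1970 mm².
For a solid circular section, d ≥ √(4A/π) = 50.09 mm.

50.1 mm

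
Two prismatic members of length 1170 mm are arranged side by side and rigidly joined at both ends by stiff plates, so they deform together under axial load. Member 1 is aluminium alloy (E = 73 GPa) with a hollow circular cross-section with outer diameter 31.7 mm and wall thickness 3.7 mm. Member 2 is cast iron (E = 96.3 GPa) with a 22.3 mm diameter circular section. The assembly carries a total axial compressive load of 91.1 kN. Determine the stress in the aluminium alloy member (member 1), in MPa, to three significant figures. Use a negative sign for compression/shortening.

A_1 = 325.5 mm².
A_2 = 390.6 mm².
Equal strain + equilibrium ⇒ each member carries load in proportion to AE: A₁E₁ = 23760000 N, A₂E₂ = 37610000 N, ΣAE = 61370000 N.
σ₁ = P·E₁/ΣAE = -91100·73000/61370000 = -108.4 MPa.

-108 MPa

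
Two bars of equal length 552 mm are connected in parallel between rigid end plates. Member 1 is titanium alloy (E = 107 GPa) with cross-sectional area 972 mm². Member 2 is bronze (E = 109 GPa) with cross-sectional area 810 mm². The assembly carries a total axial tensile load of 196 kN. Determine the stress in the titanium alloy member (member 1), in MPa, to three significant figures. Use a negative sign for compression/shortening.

Equal strain + equilibrium ⇒ each member carries load in proportion to AE: A₁E₁ = 104000000 N, A₂E₂ = 88290000 N, ΣAE = 192300000 N.
σ₁ = P·E₁/ΣAE = 196000·107000/192300000 = 109.1 MPa.

109 MPa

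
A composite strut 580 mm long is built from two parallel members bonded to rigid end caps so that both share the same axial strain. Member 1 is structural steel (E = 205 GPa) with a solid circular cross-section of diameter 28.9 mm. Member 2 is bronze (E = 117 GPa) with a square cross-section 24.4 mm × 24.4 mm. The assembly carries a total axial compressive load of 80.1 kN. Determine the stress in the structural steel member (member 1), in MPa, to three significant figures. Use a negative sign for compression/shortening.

A_1 = 656 mm².
A_2 = 595.4 mm².
Equal strain + equilibrium ⇒ each member carries load in proportion to AE: A₁E₁ = 134500000 N, A₂E₂ = 69660000 N, ΣAE = 204100000 N.
σ₁ = P·E₁/ΣAE = -80100·205000/204100000 = -80.44 MPa.

-80.4 MPa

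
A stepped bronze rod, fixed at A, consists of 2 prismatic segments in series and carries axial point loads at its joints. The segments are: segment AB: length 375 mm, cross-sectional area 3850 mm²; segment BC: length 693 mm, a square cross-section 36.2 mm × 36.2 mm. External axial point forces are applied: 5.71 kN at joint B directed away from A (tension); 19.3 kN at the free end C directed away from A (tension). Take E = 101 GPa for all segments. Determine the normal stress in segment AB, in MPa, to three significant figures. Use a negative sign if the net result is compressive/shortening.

Internal axial forces (sectioning from the free end, tension +): N_BC = 19.3 kN, N_AB = 25.01 kN.
σ_AB = N_AB/A_AB = 25010/3850 = 6.496 MPa.

6.50 MPa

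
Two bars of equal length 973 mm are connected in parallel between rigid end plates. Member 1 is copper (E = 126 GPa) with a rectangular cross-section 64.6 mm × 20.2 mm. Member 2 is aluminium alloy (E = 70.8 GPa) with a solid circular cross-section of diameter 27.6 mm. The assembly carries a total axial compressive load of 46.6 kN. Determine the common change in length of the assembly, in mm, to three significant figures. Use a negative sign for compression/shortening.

A_1 = 1305 mm².
A_2 = 598.3 mm².
Equal strain + equilibrium ⇒ each member carries load in proportion to AE: A₁E₁ = 164400000 N, A₂E₂ = 42360000 N, ΣAE = 206800000 N.
δ = PL/ΣAE = -46600·973/206800000 = -0.2193 mm.

-0.219 mm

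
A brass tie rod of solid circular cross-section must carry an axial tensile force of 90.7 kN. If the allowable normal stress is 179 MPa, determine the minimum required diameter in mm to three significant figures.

25.4 mm

Required area A ≥ P/σ_allow = 90700/179 = 506.7 mm².
For a solid circular section, d ≥ √(4A/π) = 25.4 mm.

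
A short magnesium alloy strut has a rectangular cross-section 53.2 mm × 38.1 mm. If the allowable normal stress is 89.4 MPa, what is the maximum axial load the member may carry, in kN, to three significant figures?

181 kN

A = 2027 mm².
P_max = σ_allow · A = 89.4 · 2027 = 181200 N = 181.2 kN.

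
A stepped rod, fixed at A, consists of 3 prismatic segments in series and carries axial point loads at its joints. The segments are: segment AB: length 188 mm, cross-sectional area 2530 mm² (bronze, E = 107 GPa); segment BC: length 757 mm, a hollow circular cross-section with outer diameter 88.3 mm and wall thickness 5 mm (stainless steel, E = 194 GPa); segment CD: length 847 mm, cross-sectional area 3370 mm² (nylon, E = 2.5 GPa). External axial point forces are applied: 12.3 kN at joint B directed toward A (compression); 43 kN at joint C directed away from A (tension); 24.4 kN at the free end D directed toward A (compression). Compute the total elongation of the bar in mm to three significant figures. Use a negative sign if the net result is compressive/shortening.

Internal axial forces (sectioning from the free end, tension +): N_CD = -24.4 kN, N_BC = 18.6 kN, N_AB = 6.3 kN.
A_BC = 1308 mm².
δ_AB = 6300·188/(2530·107000) = 0.004375 mm
δ_BC = 18600·757/(1308·194000) = 0.05547 mm
δ_CD = -24400·847/(3370·2500) = -2.453 mm
δ = Σδ_i = -2.393 mm.

-2.39 mm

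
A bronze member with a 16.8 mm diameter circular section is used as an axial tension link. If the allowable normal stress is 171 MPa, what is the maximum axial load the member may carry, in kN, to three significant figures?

37.9 kN

A = 221.7 mm².
P_max = σ_allow · A = 171 · 221.7 = 37910 N = 37.91 kN.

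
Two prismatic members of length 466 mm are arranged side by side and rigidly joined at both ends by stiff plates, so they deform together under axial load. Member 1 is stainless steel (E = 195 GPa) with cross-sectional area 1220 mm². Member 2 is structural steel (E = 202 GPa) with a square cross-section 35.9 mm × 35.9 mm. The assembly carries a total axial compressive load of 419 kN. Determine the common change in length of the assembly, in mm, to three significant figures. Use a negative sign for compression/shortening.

A_2 = 1289 mm².
Equal strain + equilibrium ⇒ each member carries load in proportion to AE: A₁E₁ = 237900000 N, A₂E₂ = 260300000 N, ΣAE = 498200000 N.
δ = PL/ΣAE = -419000·466/498200000 = -0.3919 mm.

-0.392 mm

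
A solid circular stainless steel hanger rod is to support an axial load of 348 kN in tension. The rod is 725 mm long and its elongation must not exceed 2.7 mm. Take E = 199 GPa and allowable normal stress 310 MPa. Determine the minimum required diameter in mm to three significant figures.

Required area A ≥ P/σ_allow = 348000/310 = 1123 mm².
For a solid circular section, d ≥ √(4A/π) = 37.81 mm.
Elongation limit: A ≥ PL/(Eδ_allow) = 348000·725/(199000·2.7) = 469.6 mm² ⇒ d ≥ 24.45 mm.
The stress limit governs.

37.8 mm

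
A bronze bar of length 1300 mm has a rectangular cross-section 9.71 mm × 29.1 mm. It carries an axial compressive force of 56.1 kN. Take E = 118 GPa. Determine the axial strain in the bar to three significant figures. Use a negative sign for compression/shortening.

A = 282.6 mm².
σ = N/A = -198.5 MPa; ε = σ/E = -198.5/118000 = -1.683e-03.

-0.00168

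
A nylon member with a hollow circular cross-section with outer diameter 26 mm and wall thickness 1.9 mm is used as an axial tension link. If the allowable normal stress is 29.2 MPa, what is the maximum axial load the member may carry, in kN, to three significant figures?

A = 143.9 mm².
P_max = σ_allow · A = 29.2 · 143.9 = 4201 N = 4.201 kN.

4.20 kN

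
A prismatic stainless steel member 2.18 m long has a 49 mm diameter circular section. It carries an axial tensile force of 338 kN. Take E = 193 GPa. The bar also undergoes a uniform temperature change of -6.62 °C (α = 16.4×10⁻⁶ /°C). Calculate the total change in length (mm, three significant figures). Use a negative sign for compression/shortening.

1.79 mm

A = 1886 mm².
δ_mech = NL/(AE) = 338000·2180/(1886·193000) = 2.025 mm.
δ_thermal = αLΔT = 16.4e-6·2180·-6.62 = -0.2367 mm.
δ = δ_mech + δ_thermal = 1.788 mm.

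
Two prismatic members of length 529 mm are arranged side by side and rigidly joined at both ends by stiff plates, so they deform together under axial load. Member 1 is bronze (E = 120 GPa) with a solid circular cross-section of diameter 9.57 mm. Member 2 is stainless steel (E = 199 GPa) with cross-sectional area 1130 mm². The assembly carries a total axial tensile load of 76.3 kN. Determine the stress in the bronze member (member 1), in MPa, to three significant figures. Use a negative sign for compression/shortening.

39.2 MPa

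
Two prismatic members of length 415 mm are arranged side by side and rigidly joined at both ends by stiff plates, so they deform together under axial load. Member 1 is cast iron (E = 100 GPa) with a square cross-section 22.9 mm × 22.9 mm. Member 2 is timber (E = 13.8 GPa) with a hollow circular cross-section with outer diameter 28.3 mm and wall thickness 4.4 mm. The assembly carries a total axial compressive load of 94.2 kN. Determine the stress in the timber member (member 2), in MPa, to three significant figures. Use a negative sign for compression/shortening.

-22.8 MPa

A_1 = 524.4 mm².
A_2 = 330.4 mm².
Equal strain + equilibrium ⇒ each member carries load in proportion to AE: A₁E₁ = 52440000 N, A₂E₂ = 4559000 N, ΣAE = 57000000 N.
σ₂ = P·E₂/ΣAE = -94200·13800/57000000 = -22.81 MPa.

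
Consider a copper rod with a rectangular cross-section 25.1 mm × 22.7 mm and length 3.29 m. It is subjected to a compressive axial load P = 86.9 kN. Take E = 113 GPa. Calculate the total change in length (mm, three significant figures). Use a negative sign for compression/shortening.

-4.44 mm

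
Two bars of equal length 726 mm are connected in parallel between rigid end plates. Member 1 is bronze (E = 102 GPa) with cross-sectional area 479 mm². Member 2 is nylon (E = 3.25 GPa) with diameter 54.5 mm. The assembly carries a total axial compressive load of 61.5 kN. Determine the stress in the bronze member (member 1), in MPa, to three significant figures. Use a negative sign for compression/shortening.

-111 MPa

A_2 = 2333 mm².
Equal strain + equilibrium ⇒ each member carries load in proportion to AE: A₁E₁ = 48860000 N, A₂E₂ = 7582000 N, ΣAE = 56440000 N.
σ₁ = P·E₁/ΣAE = -61500·102000/56440000 = -111.1 MPa.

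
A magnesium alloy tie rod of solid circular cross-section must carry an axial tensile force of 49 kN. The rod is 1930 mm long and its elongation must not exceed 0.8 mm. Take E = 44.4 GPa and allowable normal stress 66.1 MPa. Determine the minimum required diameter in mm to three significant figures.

Required area A ≥ P/σ_allow = 49000/66.1 = 741.3 mm².
For a solid circular section, d ≥ √(4A/π) = 30.72 mm.
Elongation limit: A ≥ PL/(Eδ_allow) = 49000·1930/(44400·0.8) = 2662 mm² ⇒ d ≥ 58.22 mm.
The elongation limit governs.

58.2 mm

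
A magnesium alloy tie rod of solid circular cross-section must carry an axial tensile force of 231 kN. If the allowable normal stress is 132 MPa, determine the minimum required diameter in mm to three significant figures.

Required area A ≥ P/σ_allow = 231000/132 = 1750 mm².
For a solid circular section, d ≥ √(4A/π) = 47.2 mm.

47.2 mm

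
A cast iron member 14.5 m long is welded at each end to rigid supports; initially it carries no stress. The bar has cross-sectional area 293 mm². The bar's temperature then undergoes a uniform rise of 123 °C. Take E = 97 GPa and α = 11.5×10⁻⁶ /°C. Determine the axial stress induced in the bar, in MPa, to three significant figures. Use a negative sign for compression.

Free thermal expansion αLΔT = 11.5e-6 · 14500 · 123 = 20.51 mm.
The walls impose strain ε = −(20.51)/14500 = -1.4145e-03; σ = Eε = 97000 · -1.4145e-03 = -137.2 MPa.

-137 MPa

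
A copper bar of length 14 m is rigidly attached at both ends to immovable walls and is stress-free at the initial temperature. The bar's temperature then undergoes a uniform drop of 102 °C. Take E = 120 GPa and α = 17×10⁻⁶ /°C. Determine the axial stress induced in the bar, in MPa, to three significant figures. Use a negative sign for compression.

Free thermal expansion αLΔT = 17e-6 · 14000 · -102 = -24.28 mm.
The walls impose strain ε = −(-24.28)/14000 = 1.7340e-03; σ = Eε = 120000 · 1.7340e-03 = 208.1 MPa.

208 MPa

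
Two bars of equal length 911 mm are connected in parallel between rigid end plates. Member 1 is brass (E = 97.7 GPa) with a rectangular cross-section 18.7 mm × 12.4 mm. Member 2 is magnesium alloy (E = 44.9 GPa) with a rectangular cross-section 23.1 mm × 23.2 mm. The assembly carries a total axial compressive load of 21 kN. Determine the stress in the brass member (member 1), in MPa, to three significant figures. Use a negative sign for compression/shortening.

-43.9 MPa

A_1 = 231.9 mm².
A_2 = 535.9 mm².
Equal strain + equilibrium ⇒ each member carries load in proportion to AE: A₁E₁ = 22650000 N, A₂E₂ = 24060000 N, ΣAE = 46720000 N.
σ₁ = P·E₁/ΣAE = -21000·97700/46720000 = -43.92 MPa.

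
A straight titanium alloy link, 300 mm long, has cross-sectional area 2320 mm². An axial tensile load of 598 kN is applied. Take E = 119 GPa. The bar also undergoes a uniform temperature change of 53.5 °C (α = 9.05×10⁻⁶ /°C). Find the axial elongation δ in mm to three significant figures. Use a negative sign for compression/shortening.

0.795 mm

δ_mech = NL/(AE) = 598000·300/(2320·119000) = 0.6498 mm.
δ_thermal = αLΔT = 9.05e-6·300·53.5 = 0.1453 mm.
δ = δ_mech + δ_thermal = 0.7951 mm.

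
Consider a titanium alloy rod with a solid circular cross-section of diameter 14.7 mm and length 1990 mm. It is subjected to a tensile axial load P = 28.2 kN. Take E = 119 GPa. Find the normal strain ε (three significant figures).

0.00140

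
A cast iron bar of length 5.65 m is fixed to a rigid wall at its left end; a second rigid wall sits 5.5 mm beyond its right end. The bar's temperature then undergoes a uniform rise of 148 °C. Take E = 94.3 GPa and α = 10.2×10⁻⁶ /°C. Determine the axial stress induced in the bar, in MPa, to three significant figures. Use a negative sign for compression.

Free thermal expansion αLΔT = 10.2e-6 · 5650 · 148 = 8.529 mm.
The walls engage after the gap closes; constrained expansion = 8.529 − 5.5 = 3.029 mm.
The walls impose strain ε = −(3.029)/5650 = -5.3615e-04; σ = Eε = 94300 · -5.3615e-04 = -50.56 MPa.

-50.6 MPa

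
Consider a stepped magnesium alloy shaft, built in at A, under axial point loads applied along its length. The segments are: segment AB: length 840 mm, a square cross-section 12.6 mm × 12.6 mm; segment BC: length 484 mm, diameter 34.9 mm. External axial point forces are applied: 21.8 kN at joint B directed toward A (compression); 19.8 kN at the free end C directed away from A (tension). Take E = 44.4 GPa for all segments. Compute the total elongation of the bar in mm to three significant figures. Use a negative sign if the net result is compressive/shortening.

Internal axial forces (sectioning from the free end, tension +): N_BC = 19.8 kN, N_AB = -2 kN.
A_AB = 158.8 mm².
A_BC = 956.6 mm².
δ_AB = -2000·840/(158.8·44400) = -0.2383 mm
δ_BC = 19800·484/(956.6·44400) = 0.2256 mm
δ = Σδ_i = -0.01271 mm.

-0.0127 mm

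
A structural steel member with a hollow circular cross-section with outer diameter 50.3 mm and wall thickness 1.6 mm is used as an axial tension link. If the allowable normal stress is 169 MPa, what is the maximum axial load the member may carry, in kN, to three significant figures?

41.4 kN

A = 244.8 mm².
P_max = σ_allow · A = 169 · 244.8 = 41370 N = 41.37 kN.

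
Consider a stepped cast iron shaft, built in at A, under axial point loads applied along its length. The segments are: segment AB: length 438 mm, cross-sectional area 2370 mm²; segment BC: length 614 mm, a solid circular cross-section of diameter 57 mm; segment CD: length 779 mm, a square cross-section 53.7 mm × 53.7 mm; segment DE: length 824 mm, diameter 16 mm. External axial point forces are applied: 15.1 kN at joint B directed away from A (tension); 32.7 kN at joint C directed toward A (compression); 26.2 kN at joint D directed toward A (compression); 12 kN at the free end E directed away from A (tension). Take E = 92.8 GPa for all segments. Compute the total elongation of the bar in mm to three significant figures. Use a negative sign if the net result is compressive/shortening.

Internal axial forces (sectioning from the free end, tension +): N_DE = 12 kN, N_CD = -14.2 kN, N_BC = -46.9 kN, N_AB = -31.8 kN.
A_BC = 2552 mm².
A_CD = 2884 mm².
A_DE = 201.1 mm².
δ_AB = -31800·438/(2370·92800) = -0.06333 mm
δ_BC = -46900·614/(2552·92800) = -0.1216 mm
δ_CD = -14200·779/(2884·92800) = -0.04134 mm
δ_DE = 12000·824/(201.1·92800) = 0.5299 mm
δ = Σδ_i = 0.3037 mm.

0.304 mm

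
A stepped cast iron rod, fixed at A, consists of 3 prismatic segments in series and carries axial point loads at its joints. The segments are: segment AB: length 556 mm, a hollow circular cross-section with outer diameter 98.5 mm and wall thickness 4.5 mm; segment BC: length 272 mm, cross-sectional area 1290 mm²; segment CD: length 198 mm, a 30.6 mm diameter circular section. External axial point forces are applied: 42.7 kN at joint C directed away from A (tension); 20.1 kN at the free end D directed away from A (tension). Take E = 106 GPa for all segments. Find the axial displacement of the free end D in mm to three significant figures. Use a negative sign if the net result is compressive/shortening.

Internal axial forces (sectioning from the free end, tension +): N_CD = 20.1 kN, N_BC = 62.8 kN, N_AB = 62.8 kN.
A_AB = 1329 mm².
A_CD = 735.4 mm².
δ_AB = 62800·556/(1329·106000) = 0.2479 mm
δ_BC = 62800·272/(1290·106000) = 0.1249 mm
δ_CD = 20100·198/(735.4·106000) = 0.05105 mm
δ = Σδ_i = 0.4239 mm.

0.424 mm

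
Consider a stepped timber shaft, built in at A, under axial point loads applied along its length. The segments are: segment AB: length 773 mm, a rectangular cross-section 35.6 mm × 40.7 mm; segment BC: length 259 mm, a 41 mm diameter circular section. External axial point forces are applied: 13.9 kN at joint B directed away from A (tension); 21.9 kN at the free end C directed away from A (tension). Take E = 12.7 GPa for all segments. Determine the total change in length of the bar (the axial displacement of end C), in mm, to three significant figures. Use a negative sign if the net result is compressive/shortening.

1.84 mm

Internal axial forces (sectioning from the free end, tension +): N_BC = 21.9 kN, N_AB = 35.8 kN.
A_AB = 1449 mm².
A_BC = 1320 mm².
δ_AB = 35800·773/(1449·12700) = 1.504 mm
δ_BC = 21900·259/(1320·12700) = 0.3383 mm
δ = Σδ_i = 1.842 mm.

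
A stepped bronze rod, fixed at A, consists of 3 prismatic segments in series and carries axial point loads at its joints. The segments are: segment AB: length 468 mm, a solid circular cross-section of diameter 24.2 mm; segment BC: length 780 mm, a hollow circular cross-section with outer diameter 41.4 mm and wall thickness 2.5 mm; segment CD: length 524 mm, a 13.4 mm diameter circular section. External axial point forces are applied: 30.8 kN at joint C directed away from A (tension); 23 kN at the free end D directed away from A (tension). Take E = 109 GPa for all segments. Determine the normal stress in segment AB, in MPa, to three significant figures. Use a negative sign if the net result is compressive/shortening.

117 MPa

Internal axial forces (sectioning from the free end, tension +): N_CD = 23 kN, N_BC = 53.8 kN, N_AB = 53.8 kN.
A_AB = 460 mm².
σ_AB = N_AB/A_AB = 53800/460 = 117 MPa.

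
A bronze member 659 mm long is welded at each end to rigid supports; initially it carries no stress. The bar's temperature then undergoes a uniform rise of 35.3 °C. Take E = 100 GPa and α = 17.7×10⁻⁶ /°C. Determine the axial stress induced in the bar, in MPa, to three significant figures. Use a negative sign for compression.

Free thermal expansion αLΔT = 17.7e-6 · 659 · 35.3 = 0.4117 mm.
The walls impose strain ε = −(0.4117)/659 = -6.2481e-04; σ = Eε = 100000 · -6.2481e-04 = -62.48 MPa.

-62.5 MPa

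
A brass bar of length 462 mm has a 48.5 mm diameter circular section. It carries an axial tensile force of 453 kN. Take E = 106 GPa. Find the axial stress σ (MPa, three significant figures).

A = 1847 mm².
σ = N/A = 453000/1847 = 245.2 MPa.

245 MPa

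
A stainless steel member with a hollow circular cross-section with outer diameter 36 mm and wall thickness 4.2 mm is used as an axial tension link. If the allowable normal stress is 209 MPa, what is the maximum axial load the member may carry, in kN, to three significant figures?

A = 419.6 mm².
P_max = σ_allow · A = 209 · 419.6 = 87690 N = 87.69 kN.

87.7 kN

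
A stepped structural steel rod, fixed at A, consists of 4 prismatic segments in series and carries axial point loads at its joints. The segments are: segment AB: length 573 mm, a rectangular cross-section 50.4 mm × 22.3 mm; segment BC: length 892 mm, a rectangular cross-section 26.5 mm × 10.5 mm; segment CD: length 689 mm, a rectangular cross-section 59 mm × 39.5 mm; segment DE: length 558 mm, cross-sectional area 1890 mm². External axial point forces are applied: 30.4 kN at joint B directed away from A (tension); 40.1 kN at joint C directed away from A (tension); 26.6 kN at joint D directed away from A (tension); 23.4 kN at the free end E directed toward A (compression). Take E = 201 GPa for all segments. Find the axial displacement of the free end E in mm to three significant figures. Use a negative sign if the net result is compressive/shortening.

Internal axial forces (sectioning from the free end, tension +): N_DE = -23.4 kN, N_CD = 3.2 kN, N_BC = 43.3 kN, N_AB = 73.7 kN.
A_AB = 1124 mm².
A_BC = 278.2 mm².
A_CD = 2330 mm².
δ_AB = 73700·573/(1124·201000) = 0.1869 mm
δ_BC = 43300·892/(278.2·201000) = 0.6906 mm
δ_CD = 3200·689/(2330·201000) = 0.004707 mm
δ_DE = -23400·558/(1890·201000) = -0.03437 mm
δ = Σδ_i = 0.8479 mm.

0.848 mm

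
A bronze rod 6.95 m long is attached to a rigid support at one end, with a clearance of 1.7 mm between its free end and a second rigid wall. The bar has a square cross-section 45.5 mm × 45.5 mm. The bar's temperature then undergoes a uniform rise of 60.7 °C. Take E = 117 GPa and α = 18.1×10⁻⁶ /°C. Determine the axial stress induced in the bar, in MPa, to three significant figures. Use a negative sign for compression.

Free thermal expansion αLΔT = 18.1e-6 · 6950 · 60.7 = 7.636 mm.
The walls engage after the gap closes; constrained expansion = 7.636 − 1.7 = 5.936 mm.
The walls impose strain ε = −(5.936)/6950 = -8.5407e-04; σ = Eε = 117000 · -8.5407e-04 = -99.93 MPa.

-99.9 MPa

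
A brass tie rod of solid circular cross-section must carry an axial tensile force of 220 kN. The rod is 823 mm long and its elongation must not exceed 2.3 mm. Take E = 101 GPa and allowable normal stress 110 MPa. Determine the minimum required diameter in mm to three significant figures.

Required area A ≥ P/σ_allow = 220000/110 = 2000 mm².
For a solid circular section, d ≥ √(4A/π) = 50.46 mm.
Elongation limit: A ≥ PL/(Eδ_allow) = 220000·823/(101000·2.3) = 779.4 mm² ⇒ d ≥ 31.5 mm.
The stress limit governs.

50.5 mm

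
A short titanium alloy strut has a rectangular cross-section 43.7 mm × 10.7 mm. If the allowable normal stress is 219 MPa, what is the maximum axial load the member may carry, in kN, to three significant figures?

102 kN

A = 467.6 mm².
P_max = σ_allow · A = 219 · 467.6 = 102400 N = 102.4 kN.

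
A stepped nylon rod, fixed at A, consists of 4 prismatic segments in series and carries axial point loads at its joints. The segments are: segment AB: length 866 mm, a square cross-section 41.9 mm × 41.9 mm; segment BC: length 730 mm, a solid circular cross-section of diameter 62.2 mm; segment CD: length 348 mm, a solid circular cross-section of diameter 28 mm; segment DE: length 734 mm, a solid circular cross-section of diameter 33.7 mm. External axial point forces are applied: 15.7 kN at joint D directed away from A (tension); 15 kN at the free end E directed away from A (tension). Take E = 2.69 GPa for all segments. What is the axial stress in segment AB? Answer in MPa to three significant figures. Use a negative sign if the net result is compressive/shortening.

17.5 MPa

Internal axial forces (sectioning from the free end, tension +): N_DE = 15 kN, N_CD = 30.7 kN, N_BC = 30.7 kN, N_AB = 30.7 kN.
A_AB = 1756 mm².
σ_AB = N_AB/A_AB = 30700/1756 = 17.49 MPa.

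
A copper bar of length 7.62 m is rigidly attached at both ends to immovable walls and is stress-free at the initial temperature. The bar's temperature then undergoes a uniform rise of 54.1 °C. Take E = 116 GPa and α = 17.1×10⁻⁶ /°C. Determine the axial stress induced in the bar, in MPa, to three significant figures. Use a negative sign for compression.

-107 MPa

Free thermal expansion αLΔT = 17.1e-6 · 7620 · 54.1 = 7.049 mm.
The walls impose strain ε = −(7.049)/7620 = -9.2511e-04; σ = Eε = 116000 · -9.2511e-04 = -107.3 MPa.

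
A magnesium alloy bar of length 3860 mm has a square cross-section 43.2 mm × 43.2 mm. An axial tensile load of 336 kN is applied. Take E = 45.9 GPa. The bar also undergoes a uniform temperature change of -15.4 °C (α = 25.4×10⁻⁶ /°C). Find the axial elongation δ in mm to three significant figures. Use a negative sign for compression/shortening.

13.6 mm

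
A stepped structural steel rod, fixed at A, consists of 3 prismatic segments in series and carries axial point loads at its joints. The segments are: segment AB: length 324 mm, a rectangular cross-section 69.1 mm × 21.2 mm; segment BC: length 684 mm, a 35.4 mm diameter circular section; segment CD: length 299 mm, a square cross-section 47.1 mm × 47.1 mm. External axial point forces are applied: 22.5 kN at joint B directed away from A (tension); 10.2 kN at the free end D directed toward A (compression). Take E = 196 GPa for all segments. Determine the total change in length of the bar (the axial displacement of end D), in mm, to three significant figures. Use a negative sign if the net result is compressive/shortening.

Internal axial forces (sectioning from the free end, tension +): N_CD = -10.2 kN, N_BC = -10.2 kN, N_AB = 12.3 kN.
A_AB = 1465 mm².
A_BC = 984.2 mm².
A_CD = 2218 mm².
δ_AB = 12300·324/(1465·196000) = 0.01388 mm
δ_BC = -10200·684/(984.2·196000) = -0.03617 mm
δ_CD = -10200·299/(2218·196000) = -0.007014 mm
δ = Σδ_i = -0.0293 mm.

-0.0293 mm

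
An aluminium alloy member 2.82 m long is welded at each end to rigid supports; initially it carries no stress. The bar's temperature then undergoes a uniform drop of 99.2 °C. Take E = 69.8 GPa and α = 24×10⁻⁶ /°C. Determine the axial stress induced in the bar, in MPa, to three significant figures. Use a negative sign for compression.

Free thermal expansion αLΔT = 24e-6 · 2820 · -99.2 = -6.714 mm.
The walls impose strain ε = −(-6.714)/2820 = 2.3808e-03; σ = Eε = 69800 · 2.3808e-03 = 166.2 MPa.

166 MPa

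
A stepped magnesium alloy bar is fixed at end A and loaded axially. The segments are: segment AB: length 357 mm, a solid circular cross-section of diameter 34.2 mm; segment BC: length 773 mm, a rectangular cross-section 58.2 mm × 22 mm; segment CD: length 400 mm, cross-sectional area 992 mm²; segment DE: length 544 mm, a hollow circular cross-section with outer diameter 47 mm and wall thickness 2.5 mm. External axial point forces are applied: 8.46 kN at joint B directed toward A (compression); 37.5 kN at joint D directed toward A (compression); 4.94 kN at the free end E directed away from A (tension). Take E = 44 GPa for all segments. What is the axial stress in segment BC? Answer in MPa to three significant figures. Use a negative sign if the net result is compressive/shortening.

Internal axial forces (sectioning from the free end, tension +): N_DE = 4.94 kN, N_CD = -32.56 kN, N_BC = -32.56 kN, N_AB = -41.02 kN.
A_BC = 1280 mm².
σ_BC = N_BC/A_BC = -32560/1280 = -25.43 MPa.

-25.4 MPa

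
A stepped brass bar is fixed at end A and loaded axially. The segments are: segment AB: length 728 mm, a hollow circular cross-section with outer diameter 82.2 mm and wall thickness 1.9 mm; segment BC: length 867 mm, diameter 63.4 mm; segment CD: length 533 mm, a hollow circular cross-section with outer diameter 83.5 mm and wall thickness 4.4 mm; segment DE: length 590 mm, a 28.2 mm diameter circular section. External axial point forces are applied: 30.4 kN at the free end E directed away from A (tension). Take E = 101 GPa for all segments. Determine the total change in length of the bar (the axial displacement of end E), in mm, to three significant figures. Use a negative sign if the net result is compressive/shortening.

Internal axial forces (sectioning from the free end, tension +): N_DE = 30.4 kN, N_CD = 30.4 kN, N_BC = 30.4 kN, N_AB = 30.4 kN.
A_AB = 479.3 mm².
A_BC = 3157 mm².
A_CD = 1093 mm².
A_DE = 624.6 mm².
δ_AB = 30400·728/(479.3·101000) = 0.4572 mm
δ_BC = 30400·867/(3157·101000) = 0.08266 mm
δ_CD = 30400·533/(1093·101000) = 0.1467 mm
δ_DE = 30400·590/(624.6·101000) = 0.2843 mm
δ = Σδ_i = 0.9709 mm.

0.971 mm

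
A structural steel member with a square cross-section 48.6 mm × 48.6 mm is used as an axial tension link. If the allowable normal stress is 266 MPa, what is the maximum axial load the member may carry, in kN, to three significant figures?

628 kN

A = 2362 mm².
P_max = σ_allow · A = 266 · 2362 = 628300 N = 628.3 kN.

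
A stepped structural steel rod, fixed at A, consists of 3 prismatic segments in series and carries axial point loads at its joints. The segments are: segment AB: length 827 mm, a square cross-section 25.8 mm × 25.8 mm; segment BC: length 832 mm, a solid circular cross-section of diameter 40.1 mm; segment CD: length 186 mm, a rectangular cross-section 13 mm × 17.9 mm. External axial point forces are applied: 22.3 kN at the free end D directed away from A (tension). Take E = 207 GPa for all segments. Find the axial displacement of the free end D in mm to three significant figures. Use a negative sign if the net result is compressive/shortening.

0.291 mm

Internal axial forces (sectioning from the free end, tension +): N_CD = 22.3 kN, N_BC = 22.3 kN, N_AB = 22.3 kN.
A_AB = 665.6 mm².
A_BC = 1263 mm².
A_CD = 232.7 mm².
δ_AB = 22300·827/(665.6·207000) = 0.1338 mm
δ_BC = 22300·832/(1263·207000) = 0.07097 mm
δ_CD = 22300·186/(232.7·207000) = 0.08611 mm
δ = Σδ_i = 0.2909 mm.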